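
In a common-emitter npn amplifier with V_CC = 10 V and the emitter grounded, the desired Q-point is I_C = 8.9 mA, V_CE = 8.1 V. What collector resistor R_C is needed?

Collector loop: V_CC = I_C·R_C + V_CE.
R_C = (V_CC − V_CE)/I_C = (10 − 8.1)/8.9 = 0.213 kΩ.

R_C ≈ 0.21 kΩ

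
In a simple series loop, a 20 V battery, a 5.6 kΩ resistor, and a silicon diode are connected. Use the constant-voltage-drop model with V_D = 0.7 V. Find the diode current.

I ≈ 3.4 mA

KVL around the loop: 20 = V_D + I·R = 0.7 + I × 5.6 kΩ.
So I = (20 − 0.7) / 5.6 kΩ = 19.3 / 5.6 = 3.45 mA.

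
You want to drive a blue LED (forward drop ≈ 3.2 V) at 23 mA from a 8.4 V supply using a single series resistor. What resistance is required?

R ≈ 0.23 kΩ

The resistor drops V_S − V_D = 8.4 − 3.2 = 5.2 V at 23 mA.
R = 5.2 V / 23 mA = 0.226 kΩ.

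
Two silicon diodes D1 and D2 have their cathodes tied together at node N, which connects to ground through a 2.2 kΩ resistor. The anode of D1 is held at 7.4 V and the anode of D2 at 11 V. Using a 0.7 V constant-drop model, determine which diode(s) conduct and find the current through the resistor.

Only D2 conducts; I_R ≈ 4.7 mA

Assume both conduct. Then node N would need to be at both 7.4−0.7 = 6.7 V and 11−0.7 = 10.3 V, which is impossible.
Assume only D2 conducts: V_N = 11 − 0.7 = 10.3 V, so I_R = 10.3/2.2 = 4.68 mA.
Check D1: its anode-to-cathode voltage is 7.4 − 10.3 = -2.9 V < 0.7 V, so it is off. The assumption is consistent.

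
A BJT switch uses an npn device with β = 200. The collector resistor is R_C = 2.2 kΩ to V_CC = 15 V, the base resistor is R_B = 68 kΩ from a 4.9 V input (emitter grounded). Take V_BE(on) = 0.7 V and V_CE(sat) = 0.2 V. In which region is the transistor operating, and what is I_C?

Assume active: I_B = (4.9 − 0.7)/68 = 0.0618 mA, giving I_C = β·I_B = 12.4 mA.
But then V_CE = 15 − 12.4×2.2 = -12.2 V < V_CE(sat) = 0.2 V — impossible in the active region.
So the transistor is saturated. With V_CE = 0.2 V, I_C = (V_CC − 0.2)/R_C = 14.8/2.2 = 6.73 mA.
Check: β·I_B = 12.4 mA > I_C = 6.73 mA, confirming saturation.

saturation; I_C ≈ 6.7 mA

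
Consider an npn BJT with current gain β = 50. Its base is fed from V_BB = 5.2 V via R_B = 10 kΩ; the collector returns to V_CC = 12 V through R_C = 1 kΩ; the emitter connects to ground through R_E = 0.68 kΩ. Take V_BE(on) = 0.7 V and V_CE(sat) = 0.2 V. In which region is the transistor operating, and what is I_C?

Assume active. Base-emitter loop: I_B = (V_BB − V_BE)/(R_B + (β+1)R_E) = (5.2 − 0.7)/(10 + 51×0.68) = 0.101 mA.
I_C = β·I_B = 50×0.101 = 5.04 mA.
V_CE = V_CC − I_C·R_C − I_E·R_E = 12 − 5.04×1 − 5.14×0.68 = 3.47 V > V_CE(sat), so the active-region assumption holds.

active; I_C ≈ 5 mA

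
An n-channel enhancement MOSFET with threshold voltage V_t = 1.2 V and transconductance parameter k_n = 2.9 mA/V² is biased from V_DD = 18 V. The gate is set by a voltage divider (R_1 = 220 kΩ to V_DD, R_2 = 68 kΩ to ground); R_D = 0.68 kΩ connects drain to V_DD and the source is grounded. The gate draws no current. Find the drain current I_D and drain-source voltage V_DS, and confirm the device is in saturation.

I_D ≈ 13 mA, V_DS ≈ 8.8 V

V_G = V_DD·R_2/(R_1+R_2) = 18×68/288 = 4.25 V. With the source grounded, V_GS = V_G = 4.25 V.
Assume saturation: I_D = (k_n/2)(V_GS − V_t)² = (2.9/2)×(4.25 − 1.2)² = 1.45×3.05² = 13.5 mA.
V_DS = V_DD − I_D·R_D = 18 − 13.5×0.68 = 8.83 V.
Saturation requires V_DS ≥ V_GS − V_t = 3.05 V; 8.83 ≥ 3.05 ✓.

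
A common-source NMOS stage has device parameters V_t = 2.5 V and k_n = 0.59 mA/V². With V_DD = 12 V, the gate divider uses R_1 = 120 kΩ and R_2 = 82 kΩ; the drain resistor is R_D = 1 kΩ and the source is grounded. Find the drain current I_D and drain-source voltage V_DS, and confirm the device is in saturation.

V_G = V_DD·R_2/(R_1+R_2) = 12×82/202 = 4.87 V. With the source grounded, V_GS = V_G = 4.87 V.
Assume saturation: I_D = (k_n/2)(V_GS − V_t)² = (0.59/2)×(4.87 − 2.5)² = 0.295×2.37² = 1.66 mA.
V_DS = V_DD − I_D·R_D = 12 − 1.66×1 = 10.3 V.
Saturation requires V_DS ≥ V_GS − V_t = 2.37 V; 10.3 ≥ 2.37 ✓.

I_D ≈ 1.7 mA, V_DS ≈ 10 V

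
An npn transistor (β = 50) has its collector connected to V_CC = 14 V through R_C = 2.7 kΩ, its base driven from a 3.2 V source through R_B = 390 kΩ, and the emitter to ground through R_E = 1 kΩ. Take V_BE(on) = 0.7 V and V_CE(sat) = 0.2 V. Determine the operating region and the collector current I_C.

Assume active. Base-emitter loop: I_B = (V_BB − V_BE)/(R_B + (β+1)R_E) = (3.2 − 0.7)/(390 + 51×1) = 0.00567 mA.
I_C = β·I_B = 50×0.00567 = 0.283 mA.
V_CE = V_CC − I_C·R_C − I_E·R_E = 14 − 0.283×2.7 − 0.289×1 = 12.9 V > V_CE(sat), so the active-region assumption holds.

active; I_C ≈ 0.28 mA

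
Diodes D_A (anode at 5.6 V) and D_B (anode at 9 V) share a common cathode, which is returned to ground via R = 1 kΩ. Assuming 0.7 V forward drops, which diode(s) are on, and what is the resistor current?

Assume both conduct. Then node N would need to be at both 5.6−0.7 = 4.9 V and 9−0.7 = 8.3 V, which is impossible.
Assume only D_B conducts: V_N = 9 − 0.7 = 8.3 V, so I_R = 8.3/1 = 8.3 mA.
Check D_A: its anode-to-cathode voltage is 5.6 − 8.3 = -2.7 V < 0.7 V, so it is off. The assumption is consistent.

Only D_B conducts; I_R ≈ 8.3 mA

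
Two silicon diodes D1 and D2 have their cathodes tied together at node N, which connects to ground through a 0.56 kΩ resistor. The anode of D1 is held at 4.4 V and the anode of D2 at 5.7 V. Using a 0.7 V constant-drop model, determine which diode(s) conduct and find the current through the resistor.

Assume both conduct. Then node N would need to be at both 4.4−0.7 = 3.7 V and 5.7−0.7 = 5 V, which is impossible.
Assume only D2 conducts: V_N = 5.7 − 0.7 = 5 V, so I_R = 5/0.56 = 8.93 mA.
Check D1: its anode-to-cathode voltage is 4.4 − 5 = -0.6 V < 0.7 V, so it is off. The assumption is consistent.

Only D2 conducts; I_R ≈ 8.9 mA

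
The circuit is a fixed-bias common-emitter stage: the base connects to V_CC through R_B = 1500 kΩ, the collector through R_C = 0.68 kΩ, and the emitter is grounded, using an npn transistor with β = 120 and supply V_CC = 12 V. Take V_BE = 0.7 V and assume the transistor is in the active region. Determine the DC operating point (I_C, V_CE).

I_C ≈ 0.9 mA, V_CE ≈ 11 V

Base loop: V_CC = I_B·R_B + V_BE, so I_B = (12 − 0.7)/1500 kΩ = 0.00753 mA.
In the active region I_C = β·I_B = 120 × 0.00753 = 0.904 mA.
Collector loop: V_CE = V_CC − I_C·R_C = 12 − 0.904×0.68 = 11.4 V.
Since V_CE = 11.4 V > V_CE(sat) ≈ 0.2 V, the transistor is in the active region as assumed.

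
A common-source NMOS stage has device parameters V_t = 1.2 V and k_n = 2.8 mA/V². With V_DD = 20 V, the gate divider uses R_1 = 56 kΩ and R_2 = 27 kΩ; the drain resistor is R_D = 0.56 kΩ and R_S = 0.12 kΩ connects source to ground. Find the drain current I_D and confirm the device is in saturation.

I_D ≈ 16 mA

V_G = V_DD·R_2/(R_1+R_2) = 20×27/83 = 6.51 V.
Assume saturation: I_D = (k_n/2)(V_GS − V_t)² with V_GS = V_G − I_D·R_S = 6.51 − 0.12·I_D.
Substituting gives 0.0202·I_D² − 2.78·I_D + 39.4 = 0, with roots I_D = 16 or 122 mA.
The root I_D = 122 mA gives V_GS = -8.14 V ≤ V_t, so take I_D = 16 mA.
Then V_GS = 4.58 V and V_DS = V_DD − I_D(R_D+R_S) = 20 − 16×0.68 = 9.1 V.
Saturation requires V_DS ≥ V_GS − V_t = 3.38 V; 9.1 ≥ 3.38 ✓.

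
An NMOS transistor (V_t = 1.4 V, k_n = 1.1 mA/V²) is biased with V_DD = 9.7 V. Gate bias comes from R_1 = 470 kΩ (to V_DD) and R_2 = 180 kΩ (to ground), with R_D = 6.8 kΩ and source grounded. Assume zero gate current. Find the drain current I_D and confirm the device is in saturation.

I_D ≈ 0.91 mA

V_G = V_DD·R_2/(R_1+R_2) = 9.7×180/650 = 2.69 V. With the source grounded, V_GS = V_G = 2.69 V.
Assume saturation: I_D = (k_n/2)(V_GS − V_t)² = (1.1/2)×(2.69 − 1.4)² = 0.55×1.29² = 0.91 mA.
V_DS = V_DD − I_D·R_D = 9.7 − 0.91×6.8 = 3.51 V.
Saturation requires V_DS ≥ V_GS − V_t = 1.29 V; 3.51 ≥ 1.29 ✓.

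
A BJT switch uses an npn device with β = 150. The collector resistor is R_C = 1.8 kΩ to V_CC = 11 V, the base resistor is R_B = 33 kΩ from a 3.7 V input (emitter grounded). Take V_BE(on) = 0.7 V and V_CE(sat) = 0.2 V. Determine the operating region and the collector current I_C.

Assume active: I_B = (3.7 − 0.7)/33 = 0.0909 mA, giving I_C = β·I_B = 13.6 mA.
But then V_CE = 11 − 13.6×1.8 = -13.5 V < V_CE(sat) = 0.2 V — impossible in the active region.
So the transistor is saturated. With V_CE = 0.2 V, I_C = (V_CC − 0.2)/R_C = 10.8/1.8 = 6 mA.
Check: β·I_B = 13.6 mA > I_C = 6 mA, confirming saturation.

saturation; I_C ≈ 6 mA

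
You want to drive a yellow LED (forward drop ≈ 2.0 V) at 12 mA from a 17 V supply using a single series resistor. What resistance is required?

The resistor drops V_S − V_D = 17 − 2.0 = 15 V at 12 mA.
R = 15 V / 12 mA = 1.25 kΩ.

R ≈ 1.2 kΩ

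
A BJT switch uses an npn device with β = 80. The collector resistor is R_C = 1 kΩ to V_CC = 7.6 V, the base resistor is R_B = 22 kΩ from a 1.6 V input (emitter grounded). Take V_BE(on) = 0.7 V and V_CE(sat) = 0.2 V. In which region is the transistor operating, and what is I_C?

active; I_C ≈ 3.3 mA

Assume active. Base-emitter loop: I_B = (V_BB − V_BE)/R_B = (1.6 − 0.7)/22 = 0.0409 mA.
I_C = β·I_B = 80×0.0409 = 3.27 mA.
V_CE = V_CC − I_C·R_C = 7.6 − 3.27×1 = 4.33 V > V_CE(sat), so the active-region assumption holds.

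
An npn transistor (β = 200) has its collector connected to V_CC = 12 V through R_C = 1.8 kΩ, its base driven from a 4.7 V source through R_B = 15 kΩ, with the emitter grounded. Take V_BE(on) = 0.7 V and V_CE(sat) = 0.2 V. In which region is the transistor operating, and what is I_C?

saturation; I_C ≈ 6.6 mA

Assume active: I_B = (4.7 − 0.7)/15 = 0.267 mA, giving I_C = β·I_B = 53.3 mA.
But then V_CE = 12 − 53.3×1.8 = -84 V < V_CE(sat) = 0.2 V — impossible in the active region.
So the transistor is saturated. With V_CE = 0.2 V, I_C = (V_CC − 0.2)/R_C = 11.8/1.8 = 6.56 mA.
Check: β·I_B = 53.3 mA > I_C = 6.56 mA, confirming saturation.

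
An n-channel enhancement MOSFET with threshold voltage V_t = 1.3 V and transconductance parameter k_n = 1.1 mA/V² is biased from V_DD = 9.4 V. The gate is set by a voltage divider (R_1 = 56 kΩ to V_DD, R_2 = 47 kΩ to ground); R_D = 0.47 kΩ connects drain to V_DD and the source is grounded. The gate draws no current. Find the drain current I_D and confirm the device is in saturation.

I_D ≈ 4.9 mA

V_G = V_DD·R_2/(R_1+R_2) = 9.4×47/103 = 4.29 V. With the source grounded, V_GS = V_G = 4.29 V.
Assume saturation: I_D = (k_n/2)(V_GS − V_t)² = (1.1/2)×(4.29 − 1.3)² = 0.55×2.99² = 4.91 mA.
V_DS = V_DD − I_D·R_D = 9.4 − 4.91×0.47 = 7.09 V.
Saturation requires V_DS ≥ V_GS − V_t = 2.99 V; 7.09 ≥ 2.99 ✓.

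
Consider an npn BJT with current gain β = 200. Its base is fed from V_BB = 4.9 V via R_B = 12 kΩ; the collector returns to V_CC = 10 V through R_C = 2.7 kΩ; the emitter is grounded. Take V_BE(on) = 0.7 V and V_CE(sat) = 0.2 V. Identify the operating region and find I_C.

saturation; I_C ≈ 3.6 mA

Assume active: I_B = (4.9 − 0.7)/12 = 0.35 mA, giving I_C = β·I_B = 70 mA.
But then V_CE = 10 − 70×2.7 = -179 V < V_CE(sat) = 0.2 V — impossible in the active region.
So the transistor is saturated. With V_CE = 0.2 V, I_C = (V_CC − 0.2)/R_C = 9.8/2.7 = 3.63 mA.
Check: β·I_B = 70 mA > I_C = 3.63 mA, confirming saturation.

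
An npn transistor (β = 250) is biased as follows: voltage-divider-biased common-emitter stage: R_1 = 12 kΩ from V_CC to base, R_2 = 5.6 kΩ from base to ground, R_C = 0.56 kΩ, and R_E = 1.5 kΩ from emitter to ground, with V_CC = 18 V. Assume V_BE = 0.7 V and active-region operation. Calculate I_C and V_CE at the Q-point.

I_C ≈ 3.3 mA, V_CE ≈ 11 V

Thevenize the base divider: V_Th = V_CC·R_2/(R_1+R_2) = 18×5.6/17.6 = 5.73 V, R_Th = R_1‖R_2 = 3.82 kΩ.
Base-emitter loop: V_Th = I_B·R_Th + V_BE + (β+1)I_B·R_E, so I_B = (5.73 − 0.7) / (3.82 + 251×1.5) = 0.0132 mA.
I_C = β·I_B = 250×0.0132 = 3.3 mA, and I_E = (β+1)I_B = 3.32 mA.
V_CE = V_CC − I_C·R_C − I_E·R_E = 18 − 3.3×0.56 − 3.32×1.5 = 11.2 V.
V_CE = 11.2 V > 0.2 V confirms active-region operation.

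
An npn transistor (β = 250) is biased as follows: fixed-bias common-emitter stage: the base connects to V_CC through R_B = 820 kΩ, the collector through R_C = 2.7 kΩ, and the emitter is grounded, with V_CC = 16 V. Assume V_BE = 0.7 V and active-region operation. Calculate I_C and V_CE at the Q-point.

Base loop: V_CC = I_B·R_B + V_BE, so I_B = (16 − 0.7)/820 kΩ = 0.0187 mA.
In the active region I_C = β·I_B = 250 × 0.0187 = 4.66 mA.
Collector loop: V_CE = V_CC − I_C·R_C = 16 − 4.66×2.7 = 3.41 V.
Since V_CE = 3.41 V > V_CE(sat) ≈ 0.2 V, the transistor is in the active region as assumed.

I_C ≈ 4.7 mA, V_CE ≈ 3.4 V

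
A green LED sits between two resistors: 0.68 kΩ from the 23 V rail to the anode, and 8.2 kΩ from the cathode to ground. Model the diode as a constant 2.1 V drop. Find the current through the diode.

I ≈ 2.4 mA

The two resistors are in series with the diode, so KVL gives 23 = I·0.68 + 2.1 + I·8.2.
I = (23 − 2.1) / (0.68 + 8.2) kΩ = 20.9 / 8.88 = 2.35 mA.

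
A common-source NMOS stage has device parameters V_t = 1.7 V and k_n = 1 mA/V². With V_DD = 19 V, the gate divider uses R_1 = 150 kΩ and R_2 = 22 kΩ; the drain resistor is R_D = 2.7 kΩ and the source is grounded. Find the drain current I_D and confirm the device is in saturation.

I_D ≈ 0.27 mA

V_G = V_DD·R_2/(R_1+R_2) = 19×22/172 = 2.43 V. With the source grounded, V_GS = V_G = 2.43 V.
Assume saturation: I_D = (k_n/2)(V_GS − V_t)² = (1/2)×(2.43 − 1.7)² = 0.5×0.73² = 0.267 mA.
V_DS = V_DD − I_D·R_D = 19 − 0.267×2.7 = 18.3 V.
Saturation requires V_DS ≥ V_GS − V_t = 0.73 V; 18.3 ≥ 0.73 ✓.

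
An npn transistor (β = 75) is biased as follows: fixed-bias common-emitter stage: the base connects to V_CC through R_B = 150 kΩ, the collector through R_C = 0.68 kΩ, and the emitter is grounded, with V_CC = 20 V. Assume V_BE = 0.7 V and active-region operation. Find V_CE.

V_CE ≈ 13 V

Base loop: V_CC = I_B·R_B + V_BE, so I_B = (20 − 0.7)/150 kΩ = 0.129 mA.
In the active region I_C = β·I_B = 75 × 0.129 = 9.65 mA.
Collector loop: V_CE = V_CC − I_C·R_C = 20 − 9.65×0.68 = 13.4 V.
Since V_CE = 13.4 V > V_CE(sat) ≈ 0.2 V, the transistor is in the active region as assumed.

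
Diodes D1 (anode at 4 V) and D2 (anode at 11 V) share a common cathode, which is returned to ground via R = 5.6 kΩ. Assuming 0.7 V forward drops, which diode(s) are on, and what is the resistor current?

Assume both conduct. Then node N would need to be at both 4−0.7 = 3.3 V and 11−0.7 = 10.3 V, which is impossible.
Assume only D2 conducts: V_N = 11 − 0.7 = 10.3 V, so I_R = 10.3/5.6 = 1.84 mA.
Check D1: its anode-to-cathode voltage is 4 − 10.3 = -6.3 V < 0.7 V, so it is off. The assumption is consistent.

Only D2 conducts; I_R ≈ 1.8 mA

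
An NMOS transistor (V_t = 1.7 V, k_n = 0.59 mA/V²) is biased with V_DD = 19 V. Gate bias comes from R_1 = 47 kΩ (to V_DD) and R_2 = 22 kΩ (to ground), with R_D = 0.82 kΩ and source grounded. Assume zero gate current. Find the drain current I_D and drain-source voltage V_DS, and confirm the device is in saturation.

I_D ≈ 5.6 mA, V_DS ≈ 14 V

V_G = V_DD·R_2/(R_1+R_2) = 19×22/69 = 6.06 V. With the source grounded, V_GS = V_G = 6.06 V.
Assume saturation: I_D = (k_n/2)(V_GS − V_t)² = (0.59/2)×(6.06 − 1.7)² = 0.295×4.36² = 5.6 mA.
V_DS = V_DD − I_D·R_D = 19 − 5.6×0.82 = 14.4 V.
Saturation requires V_DS ≥ V_GS − V_t = 4.36 V; 14.4 ≥ 4.36 ✓.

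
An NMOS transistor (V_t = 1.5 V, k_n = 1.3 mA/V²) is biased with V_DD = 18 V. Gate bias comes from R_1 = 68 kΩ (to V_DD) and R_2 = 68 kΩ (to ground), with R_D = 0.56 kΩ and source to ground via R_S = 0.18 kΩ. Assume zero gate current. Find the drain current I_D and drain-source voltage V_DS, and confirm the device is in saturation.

V_G = V_DD·R_2/(R_1+R_2) = 18×68/136 = 9 V.
Assume saturation: I_D = (k_n/2)(V_GS − V_t)² with V_GS = V_G − I_D·R_S = 9 − 0.18·I_D.
Substituting gives 0.0211·I_D² − 2.75·I_D + 36.6 = 0, with roots I_D = 15 or 116 mA.
The root I_D = 116 mA gives V_GS = -11.8 V ≤ V_t, so take I_D = 15 mA.
Then V_GS = 6.3 V and V_DS = V_DD − I_D(R_D+R_S) = 18 − 15×0.74 = 6.91 V.
Saturation requires V_DS ≥ V_GS − V_t = 4.8 V; 6.91 ≥ 4.8 ✓.

I_D ≈ 15 mA, V_DS ≈ 6.9 V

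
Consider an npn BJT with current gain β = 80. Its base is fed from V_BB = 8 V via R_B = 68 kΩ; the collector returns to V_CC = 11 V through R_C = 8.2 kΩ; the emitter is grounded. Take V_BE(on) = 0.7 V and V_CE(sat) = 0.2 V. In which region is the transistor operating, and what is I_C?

saturation; I_C ≈ 1.3 mA

Assume active: I_B = (8 − 0.7)/68 = 0.107 mA, giving I_C = β·I_B = 8.59 mA.
But then V_CE = 11 − 8.59×8.2 = -59.4 V < V_CE(sat) = 0.2 V — impossible in the active region.
So the transistor is saturated. With V_CE = 0.2 V, I_C = (V_CC − 0.2)/R_C = 10.8/8.2 = 1.32 mA.
Check: β·I_B = 8.59 mA > I_C = 1.32 mA, confirming saturation.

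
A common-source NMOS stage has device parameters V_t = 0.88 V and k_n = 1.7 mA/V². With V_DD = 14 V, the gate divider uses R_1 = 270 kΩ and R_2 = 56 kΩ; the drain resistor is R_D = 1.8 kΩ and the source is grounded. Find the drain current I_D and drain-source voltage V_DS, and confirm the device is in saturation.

I_D ≈ 2 mA, V_DS ≈ 10 V

V_G = V_DD·R_2/(R_1+R_2) = 14×56/326 = 2.4 V. With the source grounded, V_GS = V_G = 2.4 V.
Assume saturation: I_D = (k_n/2)(V_GS − V_t)² = (1.7/2)×(2.4 − 0.88)² = 0.85×1.52² = 1.98 mA.
V_DS = V_DD − I_D·R_D = 14 − 1.98×1.8 = 10.4 V.
Saturation requires V_DS ≥ V_GS − V_t = 1.52 V; 10.4 ≥ 1.52 ✓.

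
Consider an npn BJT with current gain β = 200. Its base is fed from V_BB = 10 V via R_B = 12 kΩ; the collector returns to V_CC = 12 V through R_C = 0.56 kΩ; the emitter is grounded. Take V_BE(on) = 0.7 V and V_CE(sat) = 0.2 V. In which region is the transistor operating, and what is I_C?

Assume active: I_B = (10 − 0.7)/12 = 0.775 mA, giving I_C = β·I_B = 155 mA.
But then V_CE = 12 − 155×0.56 = -74.8 V < V_CE(sat) = 0.2 V — impossible in the active region.
So the transistor is saturated. With V_CE = 0.2 V, I_C = (V_CC − 0.2)/R_C = 11.8/0.56 = 21.1 mA.
Check: β·I_B = 155 mA > I_C = 21.1 mA, confirming saturation.

saturation; I_C ≈ 21 mA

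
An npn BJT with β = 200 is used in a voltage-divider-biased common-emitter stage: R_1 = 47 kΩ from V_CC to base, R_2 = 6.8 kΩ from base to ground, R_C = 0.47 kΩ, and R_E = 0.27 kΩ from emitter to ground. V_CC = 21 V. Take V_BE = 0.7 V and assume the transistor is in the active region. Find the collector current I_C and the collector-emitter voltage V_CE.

Thevenize the base divider: V_Th = V_CC·R_2/(R_1+R_2) = 21×6.8/53.8 = 2.65 V, R_Th = R_1‖R_2 = 5.94 kΩ.
Base-emitter loop: V_Th = I_B·R_Th + V_BE + (β+1)I_B·R_E, so I_B = (2.65 − 0.7) / (5.94 + 201×0.27) = 0.0325 mA.
I_C = β·I_B = 200×0.0325 = 6.49 mA, and I_E = (β+1)I_B = 6.52 mA.
V_CE = V_CC − I_C·R_C − I_E·R_E = 21 − 6.49×0.47 − 6.52×0.27 = 16.2 V.
V_CE = 16.2 V > 0.2 V confirms active-region operation.

I_C ≈ 6.5 mA, V_CE ≈ 16 V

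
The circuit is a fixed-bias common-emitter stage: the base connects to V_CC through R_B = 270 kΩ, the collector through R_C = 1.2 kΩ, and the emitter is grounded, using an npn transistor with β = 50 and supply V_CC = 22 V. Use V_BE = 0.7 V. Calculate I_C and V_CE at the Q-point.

Base loop: V_CC = I_B·R_B + V_BE, so I_B = (22 − 0.7)/270 kΩ = 0.0789 mA.
In the active region I_C = β·I_B = 50 × 0.0789 = 3.94 mA.
Collector loop: V_CE = V_CC − I_C·R_C = 22 − 3.94×1.2 = 17.3 V.
Since V_CE = 17.3 V > V_CE(sat) ≈ 0.2 V, the transistor is in the active region as assumed.

I_C ≈ 3.9 mA, V_CE ≈ 17 V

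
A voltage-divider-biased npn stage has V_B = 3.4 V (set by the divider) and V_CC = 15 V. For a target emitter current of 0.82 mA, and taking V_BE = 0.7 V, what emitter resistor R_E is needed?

V_E = V_B − V_BE = 3.4 − 0.7 = 2.7 V.
R_E = V_E / I_E = 2.7 / 0.82 = 3.29 kΩ.

R_E ≈ 3.3 kΩ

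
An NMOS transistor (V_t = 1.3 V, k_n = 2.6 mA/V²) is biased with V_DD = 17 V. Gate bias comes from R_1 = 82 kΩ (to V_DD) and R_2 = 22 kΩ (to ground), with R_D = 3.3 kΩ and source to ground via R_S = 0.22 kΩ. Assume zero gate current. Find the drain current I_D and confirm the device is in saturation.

I_D ≈ 3.3 mA

V_G = V_DD·R_2/(R_1+R_2) = 17×22/104 = 3.6 V.
Assume saturation: I_D = (k_n/2)(V_GS − V_t)² with V_GS = V_G − I_D·R_S = 3.6 − 0.22·I_D.
Substituting gives 0.0629·I_D² − 2.31·I_D + 6.85 = 0, with roots I_D = 3.25 or 33.5 mA.
The root I_D = 33.5 mA gives V_GS = -3.78 V ≤ V_t, so take I_D = 3.25 mA.
Then V_GS = 2.88 V and V_DS = V_DD − I_D(R_D+R_S) = 17 − 3.25×3.52 = 5.56 V.
Saturation requires V_DS ≥ V_GS − V_t = 1.58 V; 5.56 ≥ 1.58 ✓.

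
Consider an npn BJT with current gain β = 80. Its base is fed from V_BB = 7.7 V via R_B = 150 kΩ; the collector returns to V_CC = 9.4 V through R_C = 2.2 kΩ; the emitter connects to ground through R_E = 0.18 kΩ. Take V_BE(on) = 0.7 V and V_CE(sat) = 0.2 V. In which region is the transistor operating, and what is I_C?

Assume active. Base-emitter loop: I_B = (V_BB − V_BE)/(R_B + (β+1)R_E) = (7.7 − 0.7)/(150 + 81×0.18) = 0.0425 mA.
I_C = β·I_B = 80×0.0425 = 3.4 mA.
V_CE = V_CC − I_C·R_C − I_E·R_E = 9.4 − 3.4×2.2 − 3.45×0.18 = 1.29 V > V_CE(sat), so the active-region assumption holds.

active; I_C ≈ 3.4 mA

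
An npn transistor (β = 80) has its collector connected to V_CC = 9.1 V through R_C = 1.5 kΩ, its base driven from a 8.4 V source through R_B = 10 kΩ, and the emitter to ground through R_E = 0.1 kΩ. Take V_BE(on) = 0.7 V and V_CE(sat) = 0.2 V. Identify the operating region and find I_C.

Assume active: I_B = (8.4 − 0.7)/(10 + 81×0.1) = 0.425 mA, I_C = β·I_B = 34 mA.
Then V_CE = 9.1 − 34×1.5 − 34.5×0.1 = -45.4 V < 0.2 V — the active assumption fails.
Re-solve with V_CE = 0.2 V. KCL at the emitter: V_E/R_E = (V_BB−0.7−V_E)/R_B + (V_CC−0.2−V_E)/R_C, giving V_E = 0.623 V.
I_C = (V_CC − 0.2 − V_E)/R_C = (8.9 − 0.623)/1.5 = 5.52 mA.
Check: I_B = (7.7 − 0.623)/10 = 0.708 mA, and β·I_B = 56.6 mA > I_C, confirming saturation.

saturation; I_C ≈ 5.5 mA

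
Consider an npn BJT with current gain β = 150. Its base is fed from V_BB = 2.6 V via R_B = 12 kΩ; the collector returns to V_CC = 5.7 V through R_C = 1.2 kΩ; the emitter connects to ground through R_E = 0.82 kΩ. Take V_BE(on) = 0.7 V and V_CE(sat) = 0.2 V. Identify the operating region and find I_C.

active; I_C ≈ 2.1 mA

Assume active. Base-emitter loop: I_B = (V_BB − V_BE)/(R_B + (β+1)R_E) = (2.6 − 0.7)/(12 + 151×0.82) = 0.014 mA.
I_C = β·I_B = 150×0.014 = 2.1 mA.
V_CE = V_CC − I_C·R_C − I_E·R_E = 5.7 − 2.1×1.2 − 2.11×0.82 = 1.45 V > V_CE(sat), so the active-region assumption holds.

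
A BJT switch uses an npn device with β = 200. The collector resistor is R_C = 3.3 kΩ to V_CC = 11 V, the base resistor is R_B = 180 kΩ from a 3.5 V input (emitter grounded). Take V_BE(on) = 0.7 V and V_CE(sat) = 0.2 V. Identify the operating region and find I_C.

active; I_C ≈ 3.1 mA

Assume active. Base-emitter loop: I_B = (V_BB − V_BE)/R_B = (3.5 − 0.7)/180 = 0.0156 mA.
I_C = β·I_B = 200×0.0156 = 3.11 mA.
V_CE = V_CC − I_C·R_C = 11 − 3.11×3.3 = 0.733 V > V_CE(sat), so the active-region assumption holds.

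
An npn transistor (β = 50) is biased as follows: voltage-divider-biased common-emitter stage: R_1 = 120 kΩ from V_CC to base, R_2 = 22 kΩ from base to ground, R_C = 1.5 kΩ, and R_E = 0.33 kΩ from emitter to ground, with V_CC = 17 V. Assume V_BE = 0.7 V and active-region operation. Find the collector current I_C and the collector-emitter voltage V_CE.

Thevenize the base divider: V_Th = V_CC·R_2/(R_1+R_2) = 17×22/142 = 2.63 V, R_Th = R_1‖R_2 = 18.6 kΩ.
Base-emitter loop: V_Th = I_B·R_Th + V_BE + (β+1)I_B·R_E, so I_B = (2.63 − 0.7) / (18.6 + 51×0.33) = 0.0546 mA.
I_C = β·I_B = 50×0.0546 = 2.73 mA, and I_E = (β+1)I_B = 2.78 mA.
V_CE = V_CC − I_C·R_C − I_E·R_E = 17 − 2.73×1.5 − 2.78×0.33 = 12 V.
V_CE = 12 V > 0.2 V confirms active-region operation.

I_C ≈ 2.7 mA, V_CE ≈ 12 V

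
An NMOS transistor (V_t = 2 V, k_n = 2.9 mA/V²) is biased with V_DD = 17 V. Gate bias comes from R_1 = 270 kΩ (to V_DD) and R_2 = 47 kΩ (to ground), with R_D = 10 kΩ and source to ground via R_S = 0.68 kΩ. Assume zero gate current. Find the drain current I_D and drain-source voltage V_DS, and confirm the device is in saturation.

I_D ≈ 0.21 mA, V_DS ≈ 15 V

V_G = V_DD·R_2/(R_1+R_2) = 17×47/317 = 2.52 V.
Assume saturation: I_D = (k_n/2)(V_GS − V_t)² with V_GS = V_G − I_D·R_S = 2.52 − 0.68·I_D.
Substituting gives 0.67·I_D² − 2.03·I_D + 0.393 = 0, with roots I_D = 0.208 or 2.81 mA.
The root I_D = 2.81 mA gives V_GS = 0.607 V ≤ V_t, so take I_D = 0.208 mA.
Then V_GS = 2.38 V and V_DS = V_DD − I_D(R_D+R_S) = 17 − 0.208×10.7 = 14.8 V.
Saturation requires V_DS ≥ V_GS − V_t = 0.379 V; 14.8 ≥ 0.379 ✓.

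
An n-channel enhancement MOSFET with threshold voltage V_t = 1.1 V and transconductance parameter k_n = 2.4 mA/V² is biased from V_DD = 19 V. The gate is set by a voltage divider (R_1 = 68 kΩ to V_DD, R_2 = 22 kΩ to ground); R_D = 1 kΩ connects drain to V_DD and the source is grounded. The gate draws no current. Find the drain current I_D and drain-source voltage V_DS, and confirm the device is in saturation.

V_G = V_DD·R_2/(R_1+R_2) = 19×22/90 = 4.64 V. With the source grounded, V_GS = V_G = 4.64 V.
Assume saturation: I_D = (k_n/2)(V_GS − V_t)² = (2.4/2)×(4.64 − 1.1)² = 1.2×3.54² = 15.1 mA.
V_DS = V_DD − I_D·R_D = 19 − 15.1×1 = 3.92 V.
Saturation requires V_DS ≥ V_GS − V_t = 3.54 V; 3.92 ≥ 3.54 ✓.

I_D ≈ 15 mA, V_DS ≈ 3.9 V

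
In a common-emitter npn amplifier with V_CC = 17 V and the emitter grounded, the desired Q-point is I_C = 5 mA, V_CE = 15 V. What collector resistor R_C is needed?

Collector loop: V_CC = I_C·R_C + V_CE.
R_C = (V_CC − V_CE)/I_C = (17 − 15)/5 = 0.4 kΩ.

R_C ≈ 0.4 kΩ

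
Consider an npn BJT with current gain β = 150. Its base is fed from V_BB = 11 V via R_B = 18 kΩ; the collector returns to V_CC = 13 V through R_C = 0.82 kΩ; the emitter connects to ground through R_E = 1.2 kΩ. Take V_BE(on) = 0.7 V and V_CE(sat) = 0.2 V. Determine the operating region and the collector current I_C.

saturation; I_C ≈ 6.3 mA

Assume active: I_B = (11 − 0.7)/(18 + 151×1.2) = 0.0517 mA, I_C = β·I_B = 7.76 mA.
Then V_CE = 13 − 7.76×0.82 − 7.81×1.2 = -2.73 V < 0.2 V — the active assumption fails.
Re-solve with V_CE = 0.2 V. KCL at the emitter: V_E/R_E = (V_BB−0.7−V_E)/R_B + (V_CC−0.2−V_E)/R_C, giving V_E = 7.67 V.
I_C = (V_CC − 0.2 − V_E)/R_C = (12.8 − 7.67)/0.82 = 6.25 mA.
Check: I_B = (10.3 − 7.67)/18 = 0.146 mA, and β·I_B = 21.9 mA > I_C, confirming saturation.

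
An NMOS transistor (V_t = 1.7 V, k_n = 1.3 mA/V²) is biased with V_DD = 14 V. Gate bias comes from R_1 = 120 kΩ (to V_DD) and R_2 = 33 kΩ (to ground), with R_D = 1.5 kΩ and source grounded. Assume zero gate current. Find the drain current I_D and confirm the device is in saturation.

I_D ≈ 1.1 mA

V_G = V_DD·R_2/(R_1+R_2) = 14×33/153 = 3.02 V. With the source grounded, V_GS = V_G = 3.02 V.
Assume saturation: I_D = (k_n/2)(V_GS − V_t)² = (1.3/2)×(3.02 − 1.7)² = 0.65×1.32² = 1.13 mA.
V_DS = V_DD − I_D·R_D = 14 − 1.13×1.5 = 12.3 V.
Saturation requires V_DS ≥ V_GS − V_t = 1.32 V; 12.3 ≥ 1.32 ✓.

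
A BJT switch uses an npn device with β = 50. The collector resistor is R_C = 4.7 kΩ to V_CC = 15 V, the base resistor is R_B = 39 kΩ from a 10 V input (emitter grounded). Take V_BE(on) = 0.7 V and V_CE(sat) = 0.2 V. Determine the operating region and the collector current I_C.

Assume active: I_B = (10 − 0.7)/39 = 0.238 mA, giving I_C = β·I_B = 11.9 mA.
But then V_CE = 15 − 11.9×4.7 = -41 V < V_CE(sat) = 0.2 V — impossible in the active region.
So the transistor is saturated. With V_CE = 0.2 V, I_C = (V_CC − 0.2)/R_C = 14.8/4.7 = 3.15 mA.
Check: β·I_B = 11.9 mA > I_C = 3.15 mA, confirming saturation.

saturation; I_C ≈ 3.1 mA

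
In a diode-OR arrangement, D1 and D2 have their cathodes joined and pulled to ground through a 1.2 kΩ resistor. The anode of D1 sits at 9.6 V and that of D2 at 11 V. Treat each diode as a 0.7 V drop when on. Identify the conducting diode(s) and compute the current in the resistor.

Only D2 conducts; I_R ≈ 8.6 mA

Assume both conduct. Then node N would need to be at both 9.6−0.7 = 8.9 V and 11−0.7 = 10.3 V, which is impossible.
Assume only D2 conducts: V_N = 11 − 0.7 = 10.3 V, so I_R = 10.3/1.2 = 8.58 mA.
Check D1: its anode-to-cathode voltage is 9.6 − 10.3 = -0.7 V < 0.7 V, so it is off. The assumption is consistent.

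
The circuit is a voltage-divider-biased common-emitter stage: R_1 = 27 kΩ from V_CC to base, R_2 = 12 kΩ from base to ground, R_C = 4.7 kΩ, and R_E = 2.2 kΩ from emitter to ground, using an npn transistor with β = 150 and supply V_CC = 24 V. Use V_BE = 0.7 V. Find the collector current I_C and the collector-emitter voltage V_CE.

Thevenize the base divider: V_Th = V_CC·R_2/(R_1+R_2) = 24×12/39 = 7.38 V, R_Th = R_1‖R_2 = 8.31 kΩ.
Base-emitter loop: V_Th = I_B·R_Th + V_BE + (β+1)I_B·R_E, so I_B = (7.38 − 0.7) / (8.31 + 151×2.2) = 0.0196 mA.
I_C = β·I_B = 150×0.0196 = 2.94 mA, and I_E = (β+1)I_B = 2.96 mA.
V_CE = V_CC − I_C·R_C − I_E·R_E = 24 − 2.94×4.7 − 2.96×2.2 = 3.64 V.
V_CE = 3.64 V > 0.2 V confirms active-region operation.

I_C ≈ 2.9 mA, V_CE ≈ 3.6 V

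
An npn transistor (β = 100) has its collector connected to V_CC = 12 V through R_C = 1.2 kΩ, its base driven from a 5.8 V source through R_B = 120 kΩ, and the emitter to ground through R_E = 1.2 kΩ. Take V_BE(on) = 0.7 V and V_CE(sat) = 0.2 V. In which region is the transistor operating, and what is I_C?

Assume active. Base-emitter loop: I_B = (V_BB − V_BE)/(R_B + (β+1)R_E) = (5.8 − 0.7)/(120 + 101×1.2) = 0.0211 mA.
I_C = β·I_B = 100×0.0211 = 2.11 mA.
V_CE = V_CC − I_C·R_C − I_E·R_E = 12 − 2.11×1.2 − 2.14×1.2 = 6.9 V > V_CE(sat), so the active-region assumption holds.

active; I_C ≈ 2.1 mA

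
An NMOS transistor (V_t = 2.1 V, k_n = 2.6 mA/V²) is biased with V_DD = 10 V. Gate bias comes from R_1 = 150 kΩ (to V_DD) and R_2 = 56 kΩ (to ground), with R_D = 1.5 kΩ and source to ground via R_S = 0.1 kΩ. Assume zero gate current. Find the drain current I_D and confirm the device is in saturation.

I_D ≈ 0.43 mA

V_G = V_DD·R_2/(R_1+R_2) = 10×56/206 = 2.72 V.
Assume saturation: I_D = (k_n/2)(V_GS − V_t)² with V_GS = V_G − I_D·R_S = 2.72 − 0.1·I_D.
Substituting gives 0.013·I_D² − 1.16·I_D + 0.497 = 0, with roots I_D = 0.43 or 88.9 mA.
The root I_D = 88.9 mA gives V_GS = -6.17 V ≤ V_t, so take I_D = 0.43 mA.
Then V_GS = 2.68 V and V_DS = V_DD − I_D(R_D+R_S) = 10 − 0.43×1.6 = 9.31 V.
Saturation requires V_DS ≥ V_GS − V_t = 0.575 V; 9.31 ≥ 0.575 ✓.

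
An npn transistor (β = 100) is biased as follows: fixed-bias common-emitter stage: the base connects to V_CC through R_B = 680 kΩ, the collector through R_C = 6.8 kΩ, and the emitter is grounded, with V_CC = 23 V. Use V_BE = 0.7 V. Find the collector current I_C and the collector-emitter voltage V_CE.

I_C ≈ 3.3 mA, V_CE ≈ 0.7 V

Base loop: V_CC = I_B·R_B + V_BE, so I_B = (23 − 0.7)/680 kΩ = 0.0328 mA.
In the active region I_C = β·I_B = 100 × 0.0328 = 3.28 mA.
Collector loop: V_CE = V_CC − I_C·R_C = 23 − 3.28×6.8 = 0.7 V.
Since V_CE = 0.7 V > V_CE(sat) ≈ 0.2 V, the transistor is in the active region as assumed.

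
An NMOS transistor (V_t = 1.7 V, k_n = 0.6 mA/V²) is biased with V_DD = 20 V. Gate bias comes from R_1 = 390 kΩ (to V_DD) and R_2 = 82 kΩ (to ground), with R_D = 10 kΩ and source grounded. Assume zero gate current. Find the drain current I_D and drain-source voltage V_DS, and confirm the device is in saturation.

V_G = V_DD·R_2/(R_1+R_2) = 20×82/472 = 3.47 V. With the source grounded, V_GS = V_G = 3.47 V.
Assume saturation: I_D = (k_n/2)(V_GS − V_t)² = (0.6/2)×(3.47 − 1.7)² = 0.3×1.77² = 0.945 mA.
V_DS = V_DD − I_D·R_D = 20 − 0.945×10 = 10.6 V.
Saturation requires V_DS ≥ V_GS − V_t = 1.77 V; 10.6 ≥ 1.77 ✓.

I_D ≈ 0.94 mA, V_DS ≈ 11 V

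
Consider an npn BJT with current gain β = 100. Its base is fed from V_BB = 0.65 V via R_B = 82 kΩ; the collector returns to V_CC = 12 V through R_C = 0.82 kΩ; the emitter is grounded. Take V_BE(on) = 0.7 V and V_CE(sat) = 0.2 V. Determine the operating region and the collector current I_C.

V_BB = 0.65 V ≤ V_BE(on) = 0.7 V, so the base-emitter junction is not forward biased.
The transistor is in cutoff: I_B = I_C = 0.

cutoff; I_C ≈ 0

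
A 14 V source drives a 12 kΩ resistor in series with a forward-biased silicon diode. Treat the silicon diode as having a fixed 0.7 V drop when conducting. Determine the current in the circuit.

I ≈ 1.1 mA

KVL around the loop: 14 = V_D + I·R = 0.7 + I × 12 kΩ.
So I = (14 − 0.7) / 12 kΩ = 13.3 / 12 = 1.11 mA.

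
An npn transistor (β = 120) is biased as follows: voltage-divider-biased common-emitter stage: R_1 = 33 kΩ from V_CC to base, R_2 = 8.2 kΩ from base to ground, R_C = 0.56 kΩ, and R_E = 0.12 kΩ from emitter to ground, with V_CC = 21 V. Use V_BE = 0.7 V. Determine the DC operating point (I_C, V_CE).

I_C ≈ 20 mA, V_CE ≈ 7.5 V

Thevenize the base divider: V_Th = V_CC·R_2/(R_1+R_2) = 21×8.2/41.2 = 4.18 V, R_Th = R_1‖R_2 = 6.57 kΩ.
Base-emitter loop: V_Th = I_B·R_Th + V_BE + (β+1)I_B·R_E, so I_B = (4.18 − 0.7) / (6.57 + 121×0.12) = 0.165 mA.
I_C = β·I_B = 120×0.165 = 19.8 mA, and I_E = (β+1)I_B = 20 mA.
V_CE = V_CC − I_C·R_C − I_E·R_E = 21 − 19.8×0.56 − 20×0.12 = 7.52 V.
V_CE = 7.52 V > 0.2 V confirms active-region operation.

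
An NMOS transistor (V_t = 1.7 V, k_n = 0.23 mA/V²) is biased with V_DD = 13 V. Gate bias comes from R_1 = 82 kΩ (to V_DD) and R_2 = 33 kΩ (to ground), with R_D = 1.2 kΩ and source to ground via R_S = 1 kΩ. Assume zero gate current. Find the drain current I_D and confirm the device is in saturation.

V_G = V_DD·R_2/(R_1+R_2) = 13×33/115 = 3.73 V.
Assume saturation: I_D = (k_n/2)(V_GS − V_t)² with V_GS = V_G − I_D·R_S = 3.73 − 1·I_D.
Substituting gives 0.115·I_D² − 1.47·I_D + 0.474 = 0, with roots I_D = 0.332 or 12.4 mA.
The root I_D = 12.4 mA gives V_GS = -8.69 V ≤ V_t, so take I_D = 0.332 mA.
Then V_GS = 3.4 V and V_DS = V_DD − I_D(R_D+R_S) = 13 − 0.332×2.2 = 12.3 V.
Saturation requires V_DS ≥ V_GS − V_t = 1.7 V; 12.3 ≥ 1.7 ✓.

I_D ≈ 0.33 mA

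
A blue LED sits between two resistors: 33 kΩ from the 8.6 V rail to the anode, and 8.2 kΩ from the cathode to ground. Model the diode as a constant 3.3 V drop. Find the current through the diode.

The two resistors are in series with the diode, so KVL gives 8.6 = I·33 + 3.3 + I·8.2.
I = (8.6 − 3.3) / (33 + 8.2) kΩ = 5.3 / 41.2 = 0.129 mA.

I ≈ 0.13 mA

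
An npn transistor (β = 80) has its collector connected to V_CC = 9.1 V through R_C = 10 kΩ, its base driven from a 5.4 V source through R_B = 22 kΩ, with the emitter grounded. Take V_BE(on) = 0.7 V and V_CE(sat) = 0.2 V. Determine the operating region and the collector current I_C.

Assume active: I_B = (5.4 − 0.7)/22 = 0.214 mA, giving I_C = β·I_B = 17.1 mA.
But then V_CE = 9.1 − 17.1×10 = -162 V < V_CE(sat) = 0.2 V — impossible in the active region.
So the transistor is saturated. With V_CE = 0.2 V, I_C = (V_CC − 0.2)/R_C = 8.9/10 = 0.89 mA.
Check: β·I_B = 17.1 mA > I_C = 0.89 mA, confirming saturation.

saturation; I_C ≈ 0.89 mA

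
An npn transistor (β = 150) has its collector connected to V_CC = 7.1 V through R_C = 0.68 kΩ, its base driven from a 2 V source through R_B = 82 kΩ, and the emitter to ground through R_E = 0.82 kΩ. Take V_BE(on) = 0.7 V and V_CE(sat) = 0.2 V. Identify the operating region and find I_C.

active; I_C ≈ 0.95 mA

Assume active. Base-emitter loop: I_B = (V_BB − V_BE)/(R_B + (β+1)R_E) = (2 − 0.7)/(82 + 151×0.82) = 0.00632 mA.
I_C = β·I_B = 150×0.00632 = 0.947 mA.
V_CE = V_CC − I_C·R_C − I_E·R_E = 7.1 − 0.947×0.68 − 0.954×0.82 = 5.67 V > V_CE(sat), so the active-region assumption holds.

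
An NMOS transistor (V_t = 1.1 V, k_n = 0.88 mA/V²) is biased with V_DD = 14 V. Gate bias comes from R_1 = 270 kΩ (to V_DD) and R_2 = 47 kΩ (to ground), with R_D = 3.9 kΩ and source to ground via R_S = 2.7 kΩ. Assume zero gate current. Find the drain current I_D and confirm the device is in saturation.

V_G = V_DD·R_2/(R_1+R_2) = 14×47/317 = 2.08 V.
Assume saturation: I_D = (k_n/2)(V_GS − V_t)² with V_GS = V_G − I_D·R_S = 2.08 − 2.7·I_D.
Substituting gives 3.21·I_D² − 3.32·I_D + 0.419 = 0, with roots I_D = 0.147 or 0.887 mA.
The root I_D = 0.887 mA gives V_GS = -0.32 V ≤ V_t, so take I_D = 0.147 mA.
Then V_GS = 1.68 V and V_DS = V_DD − I_D(R_D+R_S) = 14 − 0.147×6.6 = 13 V.
Saturation requires V_DS ≥ V_GS − V_t = 0.578 V; 13 ≥ 0.578 ✓.

I_D ≈ 0.15 mA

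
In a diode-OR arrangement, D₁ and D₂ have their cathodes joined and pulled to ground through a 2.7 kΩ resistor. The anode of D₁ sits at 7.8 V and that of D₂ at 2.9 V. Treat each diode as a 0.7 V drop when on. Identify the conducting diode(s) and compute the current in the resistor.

Only D₁ conducts; I_R ≈ 2.6 mA

Assume both conduct. Then node N would need to be at both 7.8−0.7 = 7.1 V and 2.9−0.7 = 2.2 V, which is impossible.
Assume only D₁ conducts: V_N = 7.8 − 0.7 = 7.1 V, so I_R = 7.1/2.7 = 2.63 mA.
Check D₂: its anode-to-cathode voltage is 2.9 − 7.1 = -4.2 V < 0.7 V, so it is off. The assumption is consistent.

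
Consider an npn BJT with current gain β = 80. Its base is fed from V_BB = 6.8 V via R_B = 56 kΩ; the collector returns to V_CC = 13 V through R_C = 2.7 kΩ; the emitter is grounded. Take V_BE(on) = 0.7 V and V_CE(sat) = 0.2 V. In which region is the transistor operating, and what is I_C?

Assume active: I_B = (6.8 − 0.7)/56 = 0.109 mA, giving I_C = β·I_B = 8.71 mA.
But then V_CE = 13 − 8.71×2.7 = -10.5 V < V_CE(sat) = 0.2 V — impossible in the active region.
So the transistor is saturated. With V_CE = 0.2 V, I_C = (V_CC − 0.2)/R_C = 12.8/2.7 = 4.74 mA.
Check: β·I_B = 8.71 mA > I_C = 4.74 mA, confirming saturation.

saturation; I_C ≈ 4.7 mA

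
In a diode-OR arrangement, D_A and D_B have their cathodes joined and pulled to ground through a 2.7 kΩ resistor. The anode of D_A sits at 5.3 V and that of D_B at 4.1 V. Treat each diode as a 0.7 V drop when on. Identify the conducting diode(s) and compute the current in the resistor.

Assume both conduct. Then node N would need to be at both 5.3−0.7 = 4.6 V and 4.1−0.7 = 3.4 V, which is impossible.
Assume only D_A conducts: V_N = 5.3 − 0.7 = 4.6 V, so I_R = 4.6/2.7 = 1.7 mA.
Check D_B: its anode-to-cathode voltage is 4.1 − 4.6 = -0.5 V < 0.7 V, so it is off. The assumption is consistent.

Only D_A conducts; I_R ≈ 1.7 mA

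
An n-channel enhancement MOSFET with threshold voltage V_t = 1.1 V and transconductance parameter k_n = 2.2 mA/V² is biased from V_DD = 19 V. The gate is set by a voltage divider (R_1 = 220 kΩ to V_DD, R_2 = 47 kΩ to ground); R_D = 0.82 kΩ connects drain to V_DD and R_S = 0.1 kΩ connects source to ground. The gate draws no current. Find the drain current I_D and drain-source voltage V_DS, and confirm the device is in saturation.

I_D ≈ 3.8 mA, V_DS ≈ 15 V

V_G = V_DD·R_2/(R_1+R_2) = 19×47/267 = 3.34 V.
Assume saturation: I_D = (k_n/2)(V_GS − V_t)² with V_GS = V_G − I_D·R_S = 3.34 − 0.1·I_D.
Substituting gives 0.011·I_D² − 1.49·I_D + 5.54 = 0, with roots I_D = 3.82 or 132 mA.
The root I_D = 132 mA gives V_GS = -9.85 V ≤ V_t, so take I_D = 3.82 mA.
Then V_GS = 2.96 V and V_DS = V_DD − I_D(R_D+R_S) = 19 − 3.82×0.92 = 15.5 V.
Saturation requires V_DS ≥ V_GS − V_t = 1.86 V; 15.5 ≥ 1.86 ✓.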